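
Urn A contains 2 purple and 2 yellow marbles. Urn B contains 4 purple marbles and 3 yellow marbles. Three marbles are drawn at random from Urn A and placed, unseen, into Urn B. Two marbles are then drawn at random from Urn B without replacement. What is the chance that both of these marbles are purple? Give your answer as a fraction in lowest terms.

5/18

Condition on how many of the transferred marbles are purple (from Urn A: 2 purple of 4; then Urn B has 10 total).
  1 purple: C(2,1)C(2,2)/C(4,3) = 1/2; then P = C(5,2)/C(10,2) = 2/9
  2 purple: C(2,2)C(2,1)/C(4,3) = 1/2; then P = C(6,2)/C(10,2) = 1/3
P(both purple) = 5/18 ≈ 0.2778.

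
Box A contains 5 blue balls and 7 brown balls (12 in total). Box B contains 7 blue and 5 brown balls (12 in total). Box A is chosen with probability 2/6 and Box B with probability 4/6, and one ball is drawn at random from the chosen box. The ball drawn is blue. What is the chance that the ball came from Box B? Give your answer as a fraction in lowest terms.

14/19

P(blue | Box A) = 5/12; P(blue | Box B) = 7/12.
P(blue) = 1/3·5/12 + 2/3·7/12 = 19/36.
By Bayes' rule, P(Box B | blue) = 7/18 / 19/36 = 14/19 ≈ 0.7368.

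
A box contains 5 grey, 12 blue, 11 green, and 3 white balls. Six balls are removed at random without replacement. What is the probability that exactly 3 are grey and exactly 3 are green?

Unordered draws without replacement: count favorable combinations over C(31,6).
Favorable = C(5,3) · C(12,0) · C(11,3) · C(3,0) = 1650; total = C(31,6) = 736281.
P = 1650/736281 = 550/245427 ≈ 0.0022.

550/245427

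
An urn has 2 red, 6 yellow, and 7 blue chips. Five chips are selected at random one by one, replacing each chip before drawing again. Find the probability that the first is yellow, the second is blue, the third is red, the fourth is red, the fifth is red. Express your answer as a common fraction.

Multiply the conditional probability of each draw in order, with replacement (the composition resets each draw).
P = (6/15) · (7/15) · (2/15) · (2/15) · (2/15) = 112/253125 ≈ 0.0004.

112/253125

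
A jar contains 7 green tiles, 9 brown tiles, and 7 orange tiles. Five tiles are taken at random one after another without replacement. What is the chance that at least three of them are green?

683/4807

Sum the hypergeometric tail for j = 3,…,5 green tiles.
Favorable = C(7,3)·C(16,2) + C(7,4)·C(16,1) + C(7,5)·C(16,0) = 4781; total = C(23,5) = 33649.
P = 4781/33649 = 683/4807 ≈ 0.1421.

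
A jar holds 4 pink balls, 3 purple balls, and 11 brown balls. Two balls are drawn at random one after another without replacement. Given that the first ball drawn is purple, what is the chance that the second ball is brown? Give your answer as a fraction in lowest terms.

After removing 1 purple, the jar has 11 brown out of 17 remaining.
P(second is brown | given) = 11/17 ≈ 0.6471.

11/17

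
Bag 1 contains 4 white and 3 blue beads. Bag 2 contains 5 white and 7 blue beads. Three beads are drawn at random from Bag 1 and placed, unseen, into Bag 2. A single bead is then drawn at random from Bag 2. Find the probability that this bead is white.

47/105

Condition on how many of the transferred beads are white (from Bag 1: 4 white of 7; then Bag 2 has 15 total).
  0 white: C(4,0)C(3,3)/C(7,3) = 1/35; then P = 5/15
  1 white: C(4,1)C(3,2)/C(7,3) = 12/35; then P = 6/15
  2 white: C(4,2)C(3,1)/C(7,3) = 18/35; then P = 7/15
  3 white: C(4,3)C(3,0)/C(7,3) = 4/35; then P = 8/15
P(white from Bag 2) = 47/105 ≈ 0.4476.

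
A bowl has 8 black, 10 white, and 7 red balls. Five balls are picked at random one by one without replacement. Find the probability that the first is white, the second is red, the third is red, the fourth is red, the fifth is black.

2/759

Multiply the conditional probability of each draw in order, without replacement, so each draw removes one from its color and from the total.
P = (10/25) · (7/24) · (6/23) · (5/22) · (8/21) = 2/759 ≈ 0.0026.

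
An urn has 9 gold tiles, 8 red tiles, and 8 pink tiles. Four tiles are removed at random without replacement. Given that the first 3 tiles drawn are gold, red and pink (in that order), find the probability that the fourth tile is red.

7/22

After removing 1 gold, 1 red, 1 pink, the urn has 7 red out of 22 remaining.
P(fourth is red | given) = 7/22 ≈ 0.3182.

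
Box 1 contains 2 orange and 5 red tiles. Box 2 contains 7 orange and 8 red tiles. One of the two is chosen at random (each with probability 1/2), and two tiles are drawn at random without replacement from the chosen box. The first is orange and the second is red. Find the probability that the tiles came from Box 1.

25/53

P(E | Box 1) = 5/21; P(E | Box 2) = 4/15.
P(E) = 1/2·5/21 + 1/2·4/15 = 53/210.
By Bayes' rule, P(Box 1 | E) = 5/42 / 53/210 = 25/53 ≈ 0.4717.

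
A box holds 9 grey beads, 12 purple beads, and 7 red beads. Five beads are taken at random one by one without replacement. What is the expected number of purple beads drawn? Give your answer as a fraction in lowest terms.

By linearity of expectation, E[X] = Σ P(draw i is purple); by symmetry each draw (even without replacement) has P(purple) = 12/28.
E[X] = 5 · 12/28 = 15/7 ≈ 2.1429.

15/7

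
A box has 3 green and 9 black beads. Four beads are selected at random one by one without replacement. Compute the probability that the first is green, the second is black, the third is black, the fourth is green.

Multiply the conditional probability of each draw in order, without replacement, so each draw removes one from its color and from the total.
P = (3/12) · (9/11) · (8/10) · (2/9) = 2/55 ≈ 0.0364.

2/55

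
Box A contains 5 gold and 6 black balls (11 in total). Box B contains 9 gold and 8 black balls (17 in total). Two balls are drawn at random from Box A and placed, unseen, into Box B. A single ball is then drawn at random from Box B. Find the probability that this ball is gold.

Condition on how many of the transferred balls are gold (from Box A: 5 gold of 11; then Box B has 19 total).
  0 gold: C(5,0)C(6,2)/C(11,2) = 3/11; then P = 9/19
  1 gold: C(5,1)C(6,1)/C(11,2) = 6/11; then P = 10/19
  2 gold: C(5,2)C(6,0)/C(11,2) = 2/11; then P = 11/19
P(gold from Box B) = 109/209 ≈ 0.5215.

109/209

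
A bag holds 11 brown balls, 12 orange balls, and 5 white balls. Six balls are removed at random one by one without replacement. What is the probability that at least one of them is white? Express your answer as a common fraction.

Use the complement: P(at least one white) = 1 − P(no white).
P(none) = C(23,6)/C(28,6) = 100947/376740.
So P = 1 − 100947/376740 = 571/780 ≈ 0.7321.

571/780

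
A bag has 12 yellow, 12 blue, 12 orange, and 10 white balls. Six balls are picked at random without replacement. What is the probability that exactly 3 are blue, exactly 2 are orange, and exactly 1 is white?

Unordered draws without replacement: count favorable combinations over C(46,6).
Favorable = C(12,0) · C(12,3) · C(12,2) · C(10,1) = 145200; total = C(46,6) = 9366819.
P = 145200/9366819 = 4400/283843 ≈ 0.0155.

4400/283843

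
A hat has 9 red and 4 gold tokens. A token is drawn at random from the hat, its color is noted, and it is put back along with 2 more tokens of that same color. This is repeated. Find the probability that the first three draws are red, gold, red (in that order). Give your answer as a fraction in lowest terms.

Track the composition after each reinforcement of +2.
P = (9/13) · (4/15) · (11/17) = 132/1105 ≈ 0.1195.

132/1105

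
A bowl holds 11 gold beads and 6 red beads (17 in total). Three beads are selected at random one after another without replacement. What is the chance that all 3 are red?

Unordered draws without replacement: count favorable combinations over C(17,3).
Favorable = C(11,0) · C(6,3) = 20; total = C(17,3) = 680.
P = 20/680 = 1/34 ≈ 0.0294.

1/34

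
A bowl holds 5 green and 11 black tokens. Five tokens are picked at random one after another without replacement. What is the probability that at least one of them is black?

Use the complement: P(at least one black) = 1 − P(no black).
P(none) = C(5,5)/C(16,5) = 1/4368.
So P = 1 − 1/4368 = 4367/4368 ≈ 0.9998.

4367/4368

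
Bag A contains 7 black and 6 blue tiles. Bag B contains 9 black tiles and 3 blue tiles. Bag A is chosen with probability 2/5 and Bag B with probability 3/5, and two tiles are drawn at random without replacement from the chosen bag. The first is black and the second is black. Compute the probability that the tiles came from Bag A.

77/311

P(E | Bag A) = 7/26; P(E | Bag B) = 6/11.
P(E) = 2/5·7/26 + 3/5·6/11 = 311/715.
By Bayes' rule, P(Bag A | E) = 7/65 / 311/715 = 77/311 ≈ 0.2476.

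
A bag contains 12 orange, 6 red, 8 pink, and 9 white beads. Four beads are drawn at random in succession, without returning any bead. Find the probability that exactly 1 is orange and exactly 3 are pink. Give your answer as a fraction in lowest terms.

12/935

Unordered draws without replacement: count favorable combinations over C(35,4).
Favorable = C(12,1) · C(6,0) · C(8,3) · C(9,0) = 672; total = C(35,4) = 52360.
P = 672/52360 = 12/935 ≈ 0.0128.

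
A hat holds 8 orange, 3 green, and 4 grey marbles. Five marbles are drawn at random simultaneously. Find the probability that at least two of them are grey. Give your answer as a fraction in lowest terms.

37/91

Sum the hypergeometric tail for j = 2,…,4 grey marbles.
Favorable = C(4,2)·C(11,3) + C(4,3)·C(11,2) + C(4,4)·C(11,1) = 1221; total = C(15,5) = 3003.
P = 1221/3003 = 37/91 ≈ 0.4066.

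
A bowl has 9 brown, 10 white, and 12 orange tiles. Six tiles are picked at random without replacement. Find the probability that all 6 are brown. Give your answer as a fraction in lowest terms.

4/35061

Unordered draws without replacement: count favorable combinations over C(31,6).
Favorable = C(9,6) · C(10,0) · C(12,0) = 84; total = C(31,6) = 736281.
P = 84/736281 = 4/35061 ≈ 0.0001.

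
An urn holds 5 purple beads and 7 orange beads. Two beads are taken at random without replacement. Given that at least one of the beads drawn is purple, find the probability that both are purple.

P(both purple) = C(5,2)/C(12,2) = 5/33; P(at least one purple) = 1 − C(7,2)/C(12,2) = 15/22.
Since 'both purple' ⊆ 'at least one purple', P(both | at least one) = 5/33 / 15/22 = 2/9 ≈ 0.2222.

2/9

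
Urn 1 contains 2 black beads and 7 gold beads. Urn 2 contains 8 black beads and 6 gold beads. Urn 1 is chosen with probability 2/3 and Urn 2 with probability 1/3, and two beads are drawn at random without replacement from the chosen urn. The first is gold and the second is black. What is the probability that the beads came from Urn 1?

P(E | Urn 1) = 7/36; P(E | Urn 2) = 24/91.
P(E) = 2/3·7/36 + 1/3·24/91 = 1069/4914.
By Bayes' rule, P(Urn 1 | E) = 7/54 / 1069/4914 = 637/1069 ≈ 0.5959.

637/1069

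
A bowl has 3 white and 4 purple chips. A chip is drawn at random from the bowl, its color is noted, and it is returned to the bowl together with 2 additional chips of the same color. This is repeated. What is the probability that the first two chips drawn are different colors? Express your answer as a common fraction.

Either purple then white, or white then purple; after the first draw the total is 9.
P = (4/7)·(3/9) + (3/7)·(4/9) = 8/21 ≈ 0.3810.

8/21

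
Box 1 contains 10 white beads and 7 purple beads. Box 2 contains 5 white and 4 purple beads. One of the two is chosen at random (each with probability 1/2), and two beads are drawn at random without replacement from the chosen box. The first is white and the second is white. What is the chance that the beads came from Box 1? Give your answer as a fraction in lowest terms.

81/149

P(E | Box 1) = 45/136; P(E | Box 2) = 5/18.
P(E) = 1/2·45/136 + 1/2·5/18 = 745/2448.
By Bayes' rule, P(Box 1 | E) = 45/272 / 745/2448 = 81/149 ≈ 0.5436.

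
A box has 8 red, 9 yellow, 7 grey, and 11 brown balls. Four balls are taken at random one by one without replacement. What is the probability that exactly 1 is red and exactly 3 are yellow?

Unordered draws without replacement: count favorable combinations over C(35,4).
Favorable = C(8,1) · C(9,3) · C(7,0) · C(11,0) = 672; total = C(35,4) = 52360.
P = 672/52360 = 12/935 ≈ 0.0128.

12/935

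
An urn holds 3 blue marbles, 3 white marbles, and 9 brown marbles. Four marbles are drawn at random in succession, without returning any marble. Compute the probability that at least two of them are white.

Sum the hypergeometric tail for j = 2,…,3 white marbles.
Favorable = C(3,2)·C(12,2) + C(3,3)·C(12,1) = 210; total = C(15,4) = 1365.
P = 210/1365 = 2/13 ≈ 0.1538.

2/13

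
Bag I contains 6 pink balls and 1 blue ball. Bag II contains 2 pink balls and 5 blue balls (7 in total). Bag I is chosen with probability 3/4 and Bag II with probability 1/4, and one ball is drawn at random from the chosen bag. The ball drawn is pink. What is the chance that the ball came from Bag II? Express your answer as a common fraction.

1/10

P(pink | Bag I) = 6/7; P(pink | Bag II) = 2/7.
P(pink) = 3/4·6/7 + 1/4·2/7 = 5/7.
By Bayes' rule, P(Bag II | pink) = 1/14 / 5/7 = 1/10 ≈ 0.1000.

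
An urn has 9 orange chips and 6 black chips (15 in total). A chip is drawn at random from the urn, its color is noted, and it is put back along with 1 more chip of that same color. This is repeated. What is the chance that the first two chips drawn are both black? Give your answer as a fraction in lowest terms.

7/40

After a black draw the urn holds 7 black out of 16.
P = (6/15)·(7/16) = 7/40 ≈ 0.1750.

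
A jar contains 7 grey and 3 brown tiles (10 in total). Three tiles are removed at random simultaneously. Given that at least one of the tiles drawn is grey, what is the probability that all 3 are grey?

P(all 3 grey) = C(7,3)/C(10,3) = 7/24; P(at least one grey) = 1 − C(3,3)/C(10,3) = 119/120.
Since 'all 3 grey' ⊆ 'at least one grey', P(all 3 | at least one) = 7/24 / 119/120 = 5/17 ≈ 0.2941.

5/17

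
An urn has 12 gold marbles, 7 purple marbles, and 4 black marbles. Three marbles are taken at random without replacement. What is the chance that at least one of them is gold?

Use the complement: P(at least one gold) = 1 − P(no gold).
P(none) = C(11,3)/C(23,3) = 165/1771.
So P = 1 − 165/1771 = 146/161 ≈ 0.9068.

146/161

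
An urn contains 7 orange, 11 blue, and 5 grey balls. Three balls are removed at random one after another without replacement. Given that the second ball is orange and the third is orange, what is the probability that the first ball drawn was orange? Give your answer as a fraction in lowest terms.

P(first=orange and the second ball is orange and the third is orange) = (7/23)·(6/22)·(5/21) = 5/253.
P(E) = Σ over first color = 5/253 + 1/23 + 5/253 = 21/253.
By Bayes, P(first=orange | E) = 5/253 / 21/253 = 5/21 ≈ 0.2381.

5/21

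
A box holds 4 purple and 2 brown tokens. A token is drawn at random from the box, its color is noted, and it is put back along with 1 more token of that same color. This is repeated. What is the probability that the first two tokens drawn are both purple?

After a purple draw the box holds 5 purple out of 7.
P = (4/6)·(5/7) = 10/21 ≈ 0.4762.

10/21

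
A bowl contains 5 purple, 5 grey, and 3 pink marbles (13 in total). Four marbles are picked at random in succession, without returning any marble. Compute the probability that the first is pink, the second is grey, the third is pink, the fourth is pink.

1/572

Multiply the conditional probability of each draw in order, without replacement, so each draw removes one from its color and from the total.
P = (3/13) · (5/12) · (2/11) · (1/10) = 1/572 ≈ 0.0017.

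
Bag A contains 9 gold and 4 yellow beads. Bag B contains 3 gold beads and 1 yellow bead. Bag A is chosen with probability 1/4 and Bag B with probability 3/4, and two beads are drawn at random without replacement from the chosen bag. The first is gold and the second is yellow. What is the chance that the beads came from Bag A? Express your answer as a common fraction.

4/17

P(E | Bag A) = 3/13; P(E | Bag B) = 1/4.
P(E) = 1/4·3/13 + 3/4·1/4 = 51/208.
By Bayes' rule, P(Bag A | E) = 3/52 / 51/208 = 4/17 ≈ 0.2353.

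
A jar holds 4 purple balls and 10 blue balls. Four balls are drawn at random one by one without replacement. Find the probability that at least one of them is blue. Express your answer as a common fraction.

1000/1001

Use the complement: P(at least one blue) = 1 − P(no blue).
P(none) = C(4,4)/C(14,4) = 1/1001.
So P = 1 − 1/1001 = 1000/1001 ≈ 0.9990.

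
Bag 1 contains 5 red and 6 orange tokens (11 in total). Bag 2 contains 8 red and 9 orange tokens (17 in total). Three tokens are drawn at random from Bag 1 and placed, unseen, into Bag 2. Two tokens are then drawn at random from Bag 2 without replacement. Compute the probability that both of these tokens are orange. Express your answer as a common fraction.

Condition on how many of the transferred tokens are orange (from Bag 1: 6 orange of 11; then Bag 2 has 20 total).
  0 orange: C(6,0)C(5,3)/C(11,3) = 2/33; then P = C(9,2)/C(20,2) = 18/95
  1 orange: C(6,1)C(5,2)/C(11,3) = 4/11; then P = C(10,2)/C(20,2) = 9/38
  2 orange: C(6,2)C(5,1)/C(11,3) = 5/11; then P = C(11,2)/C(20,2) = 11/38
  3 orange: C(6,3)C(5,0)/C(11,3) = 4/33; then P = C(12,2)/C(20,2) = 33/95
P(both orange) = 567/2090 ≈ 0.2713.

567/2090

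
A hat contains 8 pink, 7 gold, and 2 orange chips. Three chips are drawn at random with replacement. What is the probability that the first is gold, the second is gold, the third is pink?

Multiply the conditional probability of each draw in order, with replacement (the composition resets each draw).
P = (7/17) · (7/17) · (8/17) = 392/4913 ≈ 0.0798.

392/4913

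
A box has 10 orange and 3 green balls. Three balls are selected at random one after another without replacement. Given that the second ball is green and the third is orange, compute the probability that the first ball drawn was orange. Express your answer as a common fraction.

9/11

P(first=orange and the second ball is green and the third is orange) = (10/13)·(3/12)·(9/11) = 45/286.
P(E) = Σ over first color = 45/286 + 5/143 = 5/26.
By Bayes, P(first=orange | E) = 45/286 / 5/26 = 9/11 ≈ 0.8182.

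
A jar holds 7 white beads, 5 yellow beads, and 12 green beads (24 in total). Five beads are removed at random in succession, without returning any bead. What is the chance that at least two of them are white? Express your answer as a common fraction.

117/253

Sum the hypergeometric tail for j = 2,…,5 white beads.
Favorable = C(7,2)·C(17,3) + C(7,3)·C(17,2) + C(7,4)·C(17,1) + C(7,5)·C(17,0) = 19656; total = C(24,5) = 42504.
P = 19656/42504 = 117/253 ≈ 0.4625.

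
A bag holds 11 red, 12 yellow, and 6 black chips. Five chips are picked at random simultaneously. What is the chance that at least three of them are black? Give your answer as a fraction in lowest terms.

Sum the hypergeometric tail for j = 3,…,5 black chips.
Favorable = C(6,3)·C(23,2) + C(6,4)·C(23,1) + C(6,5)·C(23,0) = 5411; total = C(29,5) = 118755.
P = 5411/118755 = 773/16965 ≈ 0.0456.

773/16965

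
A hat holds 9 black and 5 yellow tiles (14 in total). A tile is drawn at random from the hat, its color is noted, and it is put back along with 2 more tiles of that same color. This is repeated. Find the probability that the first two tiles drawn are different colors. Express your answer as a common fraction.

45/112

Either black then yellow, or yellow then black; after the first draw the total is 16.
P = (9/14)·(5/16) + (5/14)·(9/16) = 45/112 ≈ 0.4018.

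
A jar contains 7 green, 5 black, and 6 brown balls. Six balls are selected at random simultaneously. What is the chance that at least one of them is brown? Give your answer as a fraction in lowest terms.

Use the complement: P(at least one brown) = 1 − P(no brown).
P(none) = C(12,6)/C(18,6) = 924/18564.
So P = 1 − 924/18564 = 210/221 ≈ 0.9502.

210/221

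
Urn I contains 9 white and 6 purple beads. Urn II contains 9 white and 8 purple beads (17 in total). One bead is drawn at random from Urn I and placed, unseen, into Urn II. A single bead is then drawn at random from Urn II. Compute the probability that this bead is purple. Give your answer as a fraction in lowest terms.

Condition on how many of the transferred beads are purple (from Urn I: 6 purple of 15; then Urn II has 18 total).
  0 purple: C(6,0)C(9,1)/C(15,1) = 3/5; then P = 8/18
  1 purple: C(6,1)C(9,0)/C(15,1) = 2/5; then P = 9/18
P(purple from Urn II) = 7/15 ≈ 0.4667.

7/15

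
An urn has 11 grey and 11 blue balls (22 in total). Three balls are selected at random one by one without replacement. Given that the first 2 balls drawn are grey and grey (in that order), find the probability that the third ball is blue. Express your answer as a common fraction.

After removing 2 grey, the urn has 11 blue out of 20 remaining.
P(third is blue | given) = 11/20 ≈ 0.5500.

11/20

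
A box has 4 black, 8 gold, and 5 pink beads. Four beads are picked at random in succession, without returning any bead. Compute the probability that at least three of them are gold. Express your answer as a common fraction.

41/170

Sum the hypergeometric tail for j = 3,…,4 gold beads.
Favorable = C(8,3)·C(9,1) + C(8,4)·C(9,0) = 574; total = C(17,4) = 2380.
P = 574/2380 = 41/170 ≈ 0.2412.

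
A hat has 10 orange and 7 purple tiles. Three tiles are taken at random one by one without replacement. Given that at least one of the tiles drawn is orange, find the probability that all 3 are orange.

8/43

P(all 3 orange) = C(10,3)/C(17,3) = 3/17; P(at least one orange) = 1 − C(7,3)/C(17,3) = 129/136.
Since 'all 3 orange' ⊆ 'at least one orange', P(all 3 | at least one) = 3/17 / 129/136 = 8/43 ≈ 0.1860.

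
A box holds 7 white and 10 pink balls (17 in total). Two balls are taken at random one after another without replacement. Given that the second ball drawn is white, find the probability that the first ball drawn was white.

3/8

P(first=white and the second ball drawn is white) = (7/17)·(6/16) = 21/136.
P(the second ball drawn is white) = Σ over first color = 21/136 + 35/136 = 7/17.
By Bayes, P(first=white | the second ball drawn is white) = 21/136 / 7/17 = 3/8 ≈ 0.3750.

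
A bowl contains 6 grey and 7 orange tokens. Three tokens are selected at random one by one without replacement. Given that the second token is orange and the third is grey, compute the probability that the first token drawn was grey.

5/11

P(first=grey and the second token is orange and the third is grey) = (6/13)·(7/12)·(5/11) = 35/286.
P(E) = Σ over first color = 35/286 + 21/143 = 7/26.
By Bayes, P(first=grey | E) = 35/286 / 7/26 = 5/11 ≈ 0.4545.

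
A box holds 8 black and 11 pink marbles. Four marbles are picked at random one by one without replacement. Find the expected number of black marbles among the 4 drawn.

32/19

By linearity of expectation, E[X] = Σ P(draw i is black); by symmetry each draw (even without replacement) has P(black) = 8/19.
E[X] = 4 · 8/19 = 32/19 ≈ 1.6842.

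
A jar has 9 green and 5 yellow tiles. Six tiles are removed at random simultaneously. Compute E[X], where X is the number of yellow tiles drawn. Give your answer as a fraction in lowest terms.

15/7

By linearity of expectation, E[X] = Σ P(draw i is yellow); by symmetry each draw (even without replacement) has P(yellow) = 5/14.
E[X] = 6 · 5/14 = 15/7 ≈ 2.1429.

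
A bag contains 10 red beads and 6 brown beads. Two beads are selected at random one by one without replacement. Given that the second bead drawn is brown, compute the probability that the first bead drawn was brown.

P(first=brown and the second bead drawn is brown) = (6/16)·(5/15) = 1/8.
P(the second bead drawn is brown) = Σ over first color = 1/4 + 1/8 = 3/8.
By Bayes, P(first=brown | the second bead drawn is brown) = 1/8 / 3/8 = 1/3 ≈ 0.3333.

1/3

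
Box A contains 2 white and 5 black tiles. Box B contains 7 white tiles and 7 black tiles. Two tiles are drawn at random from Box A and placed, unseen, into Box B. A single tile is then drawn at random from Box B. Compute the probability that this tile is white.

53/112

Condition on how many of the transferred tiles are white (from Box A: 2 white of 7; then Box B has 16 total).
  0 white: C(2,0)C(5,2)/C(7,2) = 10/21; then P = 7/16
  1 white: C(2,1)C(5,1)/C(7,2) = 10/21; then P = 8/16
  2 white: C(2,2)C(5,0)/C(7,2) = 1/21; then P = 9/16
P(white from Box B) = 53/112 ≈ 0.4732.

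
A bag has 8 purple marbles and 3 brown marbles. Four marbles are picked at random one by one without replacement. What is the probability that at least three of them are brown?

4/165

Sum the hypergeometric tail for j = 3,…,3 brown marbles.
Favorable = C(3,3)·C(8,1) = 8; total = C(11,4) = 330.
P = 8/330 = 4/165 ≈ 0.0242.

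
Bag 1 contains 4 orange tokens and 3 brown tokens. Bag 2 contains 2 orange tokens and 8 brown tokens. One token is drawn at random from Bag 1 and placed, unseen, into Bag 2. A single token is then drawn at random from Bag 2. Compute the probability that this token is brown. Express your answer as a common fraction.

Condition on how many of the transferred tokens are brown (from Bag 1: 3 brown of 7; then Bag 2 has 11 total).
  0 brown: C(3,0)C(4,1)/C(7,1) = 4/7; then P = 8/11
  1 brown: C(3,1)C(4,0)/C(7,1) = 3/7; then P = 9/11
P(brown from Bag 2) = 59/77 ≈ 0.7662.

59/77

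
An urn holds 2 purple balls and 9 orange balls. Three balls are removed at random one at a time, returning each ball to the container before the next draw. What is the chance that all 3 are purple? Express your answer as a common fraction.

Multiply the conditional probability of each draw in order, with replacement (the composition resets each draw).
P = (2/11) · (2/11) · (2/11) = 8/1331 ≈ 0.0060.

8/1331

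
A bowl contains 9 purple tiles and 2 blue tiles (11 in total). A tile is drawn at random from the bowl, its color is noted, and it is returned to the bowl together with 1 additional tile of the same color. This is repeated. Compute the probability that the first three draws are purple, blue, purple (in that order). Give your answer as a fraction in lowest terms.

Track the composition after each reinforcement of +1.
P = (9/11) · (2/12) · (10/13) = 15/143 ≈ 0.1049.

15/143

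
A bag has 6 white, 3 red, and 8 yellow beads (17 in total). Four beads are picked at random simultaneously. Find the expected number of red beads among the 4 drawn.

By linearity of expectation, E[X] = Σ P(draw i is red); by symmetry each draw (even without replacement) has P(red) = 3/17.
E[X] = 4 · 3/17 = 12/17 ≈ 0.7059.

12/17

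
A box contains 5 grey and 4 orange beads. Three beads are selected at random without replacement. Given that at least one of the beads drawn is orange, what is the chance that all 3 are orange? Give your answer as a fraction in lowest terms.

P(all 3 orange) = C(4,3)/C(9,3) = 1/21; P(at least one orange) = 1 − C(5,3)/C(9,3) = 37/42.
Since 'all 3 orange' ⊆ 'at least one orange', P(all 3 | at least one) = 1/21 / 37/42 = 2/37 ≈ 0.0541.

2/37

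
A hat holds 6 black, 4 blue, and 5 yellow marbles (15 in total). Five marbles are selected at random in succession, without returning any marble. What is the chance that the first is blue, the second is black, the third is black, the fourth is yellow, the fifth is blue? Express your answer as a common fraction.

5/1001

Multiply the conditional probability of each draw in order, without replacement, so each draw removes one from its color and from the total.
P = (4/15) · (6/14) · (5/13) · (5/12) · (3/11) = 5/1001 ≈ 0.0050.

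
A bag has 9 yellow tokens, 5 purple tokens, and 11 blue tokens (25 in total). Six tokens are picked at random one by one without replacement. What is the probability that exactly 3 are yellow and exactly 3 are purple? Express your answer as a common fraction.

Unordered draws without replacement: count favorable combinations over C(25,6).
Favorable = C(9,3) · C(5,3) · C(11,0) = 840; total = C(25,6) = 177100.
P = 840/177100 = 6/1265 ≈ 0.0047.

6/1265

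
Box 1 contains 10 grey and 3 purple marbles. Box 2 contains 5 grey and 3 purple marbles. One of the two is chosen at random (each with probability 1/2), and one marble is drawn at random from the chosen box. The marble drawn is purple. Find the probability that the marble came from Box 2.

P(purple | Box 1) = 3/13; P(purple | Box 2) = 3/8.
P(purple) = 1/2·3/13 + 1/2·3/8 = 63/208.
By Bayes' rule, P(Box 2 | purple) = 3/16 / 63/208 = 13/21 ≈ 0.6190.

13/21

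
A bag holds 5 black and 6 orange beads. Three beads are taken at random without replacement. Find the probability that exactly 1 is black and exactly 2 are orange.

5/11

Unordered draws without replacement: count favorable combinations over C(11,3).
Favorable = C(5,1) · C(6,2) = 75; total = C(11,3) = 165.
P = 75/165 = 5/11 ≈ 0.4545.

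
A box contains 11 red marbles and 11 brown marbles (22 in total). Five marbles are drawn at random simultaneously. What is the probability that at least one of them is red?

Use the complement: P(at least one red) = 1 − P(no red).
P(none) = C(11,5)/C(22,5) = 462/26334.
So P = 1 − 462/26334 = 56/57 ≈ 0.9825.

56/57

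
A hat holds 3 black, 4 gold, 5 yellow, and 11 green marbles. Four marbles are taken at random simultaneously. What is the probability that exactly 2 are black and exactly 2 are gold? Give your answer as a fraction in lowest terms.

Unordered draws without replacement: count favorable combinations over C(23,4).
Favorable = C(3,2) · C(4,2) · C(5,0) · C(11,0) = 18; total = C(23,4) = 8855.
P = 18/8855 = 18/8855 ≈ 0.0020.

18/8855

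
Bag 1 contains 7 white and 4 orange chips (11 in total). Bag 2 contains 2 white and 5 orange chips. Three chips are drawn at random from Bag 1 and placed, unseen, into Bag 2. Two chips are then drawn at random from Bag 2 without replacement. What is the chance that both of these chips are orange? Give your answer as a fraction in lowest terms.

Condition on how many of the transferred chips are orange (from Bag 1: 4 orange of 11; then Bag 2 has 10 total).
  0 orange: C(4,0)C(7,3)/C(11,3) = 7/33; then P = C(5,2)/C(10,2) = 2/9
  1 orange: C(4,1)C(7,2)/C(11,3) = 28/55; then P = C(6,2)/C(10,2) = 1/3
  2 orange: C(4,2)C(7,1)/C(11,3) = 14/55; then P = C(7,2)/C(10,2) = 7/15
  3 orange: C(4,3)C(7,0)/C(11,3) = 4/165; then P = C(8,2)/C(10,2) = 28/45
P(both orange) = 868/2475 ≈ 0.3507.

868/2475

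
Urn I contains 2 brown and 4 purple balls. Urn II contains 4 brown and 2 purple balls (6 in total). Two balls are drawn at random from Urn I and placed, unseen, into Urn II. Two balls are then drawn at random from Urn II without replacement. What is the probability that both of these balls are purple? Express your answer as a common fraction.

Condition on how many of the transferred balls are purple (from Urn I: 4 purple of 6; then Urn II has 8 total).
  0 purple: C(4,0)C(2,2)/C(6,2) = 1/15; then P = C(2,2)/C(8,2) = 1/28
  1 purple: C(4,1)C(2,1)/C(6,2) = 8/15; then P = C(3,2)/C(8,2) = 3/28
  2 purple: C(4,2)C(2,0)/C(6,2) = 2/5; then P = C(4,2)/C(8,2) = 3/14
P(both purple) = 61/420 ≈ 0.1452.

61/420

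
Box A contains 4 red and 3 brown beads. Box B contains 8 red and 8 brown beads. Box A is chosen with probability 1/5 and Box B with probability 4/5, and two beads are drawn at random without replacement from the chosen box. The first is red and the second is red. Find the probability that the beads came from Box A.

15/64

P(E | Box A) = 2/7; P(E | Box B) = 7/30.
P(E) = 1/5·2/7 + 4/5·7/30 = 128/525.
By Bayes' rule, P(Box A | E) = 2/35 / 128/525 = 15/64 ≈ 0.2344.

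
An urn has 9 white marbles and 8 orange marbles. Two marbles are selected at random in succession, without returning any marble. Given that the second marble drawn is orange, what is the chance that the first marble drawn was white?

9/16

P(first=white and the second marble drawn is orange) = (9/17)·(8/16) = 9/34.
P(the second marble drawn is orange) = Σ over first color = 9/34 + 7/34 = 8/17.
By Bayes, P(first=white | the second marble drawn is orange) = 9/34 / 8/17 = 9/16 ≈ 0.5625.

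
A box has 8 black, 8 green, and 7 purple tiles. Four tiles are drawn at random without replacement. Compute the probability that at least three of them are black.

26/253

Sum the hypergeometric tail for j = 3,…,4 black tiles.
Favorable = C(8,3)·C(15,1) + C(8,4)·C(15,0) = 910; total = C(23,4) = 8855.
P = 910/8855 = 26/253 ≈ 0.1028.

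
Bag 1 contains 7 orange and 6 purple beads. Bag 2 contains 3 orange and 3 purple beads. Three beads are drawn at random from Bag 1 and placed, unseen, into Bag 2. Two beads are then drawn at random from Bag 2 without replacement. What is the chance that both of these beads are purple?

67/312

Condition on how many of the transferred beads are purple (from Bag 1: 6 purple of 13; then Bag 2 has 9 total).
  0 purple: C(6,0)C(7,3)/C(13,3) = 35/286; then P = C(3,2)/C(9,2) = 1/12
  1 purple: C(6,1)C(7,2)/C(13,3) = 63/143; then P = C(4,2)/C(9,2) = 1/6
  2 purple: C(6,2)C(7,1)/C(13,3) = 105/286; then P = C(5,2)/C(9,2) = 5/18
  3 purple: C(6,3)C(7,0)/C(13,3) = 10/143; then P = C(6,2)/C(9,2) = 5/12
P(both purple) = 67/312 ≈ 0.2147.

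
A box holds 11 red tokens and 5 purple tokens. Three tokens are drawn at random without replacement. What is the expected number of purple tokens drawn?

15/16

By linearity of expectation, E[X] = Σ P(draw i is purple); by symmetry each draw (even without replacement) has P(purple) = 5/16.
E[X] = 3 · 5/16 = 15/16 ≈ 0.9375.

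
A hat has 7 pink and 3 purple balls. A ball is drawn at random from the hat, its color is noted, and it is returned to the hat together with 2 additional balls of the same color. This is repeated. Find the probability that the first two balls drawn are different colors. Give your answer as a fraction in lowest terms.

Either purple then pink, or pink then purple; after the first draw the total is 12.
P = (3/10)·(7/12) + (7/10)·(3/12) = 7/20 ≈ 0.3500.

7/20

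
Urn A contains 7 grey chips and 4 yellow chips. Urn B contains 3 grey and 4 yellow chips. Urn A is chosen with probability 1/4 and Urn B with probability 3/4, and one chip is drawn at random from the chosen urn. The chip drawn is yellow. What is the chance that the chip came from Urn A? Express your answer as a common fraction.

7/40

P(yellow | Urn A) = 4/11; P(yellow | Urn B) = 4/7.
P(yellow) = 1/4·4/11 + 3/4·4/7 = 40/77.
By Bayes' rule, P(Urn A | yellow) = 1/11 / 40/77 = 7/40 ≈ 0.1750.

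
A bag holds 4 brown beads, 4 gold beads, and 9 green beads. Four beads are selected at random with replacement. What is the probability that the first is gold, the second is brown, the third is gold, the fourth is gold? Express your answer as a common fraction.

256/83521

Multiply the conditional probability of each draw in order, with replacement (the composition resets each draw).
P = (4/17) · (4/17) · (4/17) · (4/17) = 256/83521 ≈ 0.0031.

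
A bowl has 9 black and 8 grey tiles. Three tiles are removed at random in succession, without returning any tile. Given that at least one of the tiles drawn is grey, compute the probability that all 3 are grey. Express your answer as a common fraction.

14/149

P(all 3 grey) = C(8,3)/C(17,3) = 7/85; P(at least one grey) = 1 − C(9,3)/C(17,3) = 149/170.
Since 'all 3 grey' ⊆ 'at least one grey', P(all 3 | at least one) = 7/85 / 149/170 = 14/149 ≈ 0.0940.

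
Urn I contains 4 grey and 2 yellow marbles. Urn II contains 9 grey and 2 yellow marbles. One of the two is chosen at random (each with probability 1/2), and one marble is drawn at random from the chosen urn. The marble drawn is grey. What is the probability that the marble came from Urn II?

27/49

P(grey | Urn I) = 2/3; P(grey | Urn II) = 9/11.
P(grey) = 1/2·2/3 + 1/2·9/11 = 49/66.
By Bayes' rule, P(Urn II | grey) = 9/22 / 49/66 = 27/49 ≈ 0.5510.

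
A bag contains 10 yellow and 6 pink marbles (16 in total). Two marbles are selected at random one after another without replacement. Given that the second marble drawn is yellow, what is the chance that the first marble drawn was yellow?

P(first=yellow and the second marble drawn is yellow) = (10/16)·(9/15) = 3/8.
P(the second marble drawn is yellow) = Σ over first color = 3/8 + 1/4 = 5/8.
By Bayes, P(first=yellow | the second marble drawn is yellow) = 3/8 / 5/8 = 3/5 ≈ 0.6000.

3/5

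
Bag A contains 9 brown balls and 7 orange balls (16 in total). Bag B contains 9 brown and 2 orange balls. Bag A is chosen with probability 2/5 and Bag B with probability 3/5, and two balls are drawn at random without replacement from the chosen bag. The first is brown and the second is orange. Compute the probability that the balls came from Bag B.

72/149

P(E | Bag A) = 21/80; P(E | Bag B) = 9/55.
P(E) = 2/5·21/80 + 3/5·9/55 = 447/2200.
By Bayes' rule, P(Bag B | E) = 27/275 / 447/2200 = 72/149 ≈ 0.4832.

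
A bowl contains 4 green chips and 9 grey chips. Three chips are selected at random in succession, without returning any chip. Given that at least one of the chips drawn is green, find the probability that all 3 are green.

P(all 3 green) = C(4,3)/C(13,3) = 2/143; P(at least one green) = 1 − C(9,3)/C(13,3) = 101/143.
Since 'all 3 green' ⊆ 'at least one green', P(all 3 | at least one) = 2/143 / 101/143 = 2/101 ≈ 0.0198.

2/101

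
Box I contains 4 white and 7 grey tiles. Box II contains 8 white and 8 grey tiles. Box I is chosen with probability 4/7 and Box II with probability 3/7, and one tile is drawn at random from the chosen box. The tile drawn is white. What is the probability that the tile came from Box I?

P(white | Box I) = 4/11; P(white | Box II) = 1/2.
P(white) = 4/7·4/11 + 3/7·1/2 = 65/154.
By Bayes' rule, P(Box I | white) = 16/77 / 65/154 = 32/65 ≈ 0.4923.

32/65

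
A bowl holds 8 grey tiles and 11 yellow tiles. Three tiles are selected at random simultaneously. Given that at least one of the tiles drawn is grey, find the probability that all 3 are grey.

14/201

P(all 3 grey) = C(8,3)/C(19,3) = 56/969; P(at least one grey) = 1 − C(11,3)/C(19,3) = 268/323.
Since 'all 3 grey' ⊆ 'at least one grey', P(all 3 | at least one) = 56/969 / 268/323 = 14/201 ≈ 0.0697.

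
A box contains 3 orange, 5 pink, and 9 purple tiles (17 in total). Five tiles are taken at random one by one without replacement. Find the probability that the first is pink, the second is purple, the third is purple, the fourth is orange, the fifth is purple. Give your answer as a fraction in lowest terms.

9/884

Multiply the conditional probability of each draw in order, without replacement, so each draw removes one from its color and from the total.
P = (5/17) · (9/16) · (8/15) · (3/14) · (7/13) = 9/884 ≈ 0.0102.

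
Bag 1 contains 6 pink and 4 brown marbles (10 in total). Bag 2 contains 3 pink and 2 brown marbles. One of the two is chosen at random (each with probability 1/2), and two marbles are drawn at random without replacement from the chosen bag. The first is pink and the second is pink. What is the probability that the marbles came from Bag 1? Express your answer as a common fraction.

10/19

P(E | Bag 1) = 1/3; P(E | Bag 2) = 3/10.
P(E) = 1/2·1/3 + 1/2·3/10 = 19/60.
By Bayes' rule, P(Bag 1 | E) = 1/6 / 19/60 = 10/19 ≈ 0.5263.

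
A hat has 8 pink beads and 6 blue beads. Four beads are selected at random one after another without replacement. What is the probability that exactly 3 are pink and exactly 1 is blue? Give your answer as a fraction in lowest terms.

Unordered draws without replacement: count favorable combinations over C(14,4).
Favorable = C(8,3) · C(6,1) = 336; total = C(14,4) = 1001.
P = 336/1001 = 48/143 ≈ 0.3357.

48/143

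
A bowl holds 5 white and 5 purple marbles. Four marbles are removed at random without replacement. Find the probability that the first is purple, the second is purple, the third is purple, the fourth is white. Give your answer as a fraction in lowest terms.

5/84

Multiply the conditional probability of each draw in order, without replacement, so each draw removes one from its color and from the total.
P = (5/10) · (4/9) · (3/8) · (5/7) = 5/84 ≈ 0.0595.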